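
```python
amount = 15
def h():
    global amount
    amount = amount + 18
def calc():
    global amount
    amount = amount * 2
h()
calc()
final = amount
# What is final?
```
66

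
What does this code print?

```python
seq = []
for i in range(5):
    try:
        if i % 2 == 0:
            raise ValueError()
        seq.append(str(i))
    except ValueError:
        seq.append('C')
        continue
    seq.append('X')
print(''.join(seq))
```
C1XC3XC

continue in except skips rest of loop body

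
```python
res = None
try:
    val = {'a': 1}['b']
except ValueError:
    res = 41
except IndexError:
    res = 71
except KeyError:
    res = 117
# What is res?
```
117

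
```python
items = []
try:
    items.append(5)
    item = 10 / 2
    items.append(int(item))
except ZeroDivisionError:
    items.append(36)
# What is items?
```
[5, 5]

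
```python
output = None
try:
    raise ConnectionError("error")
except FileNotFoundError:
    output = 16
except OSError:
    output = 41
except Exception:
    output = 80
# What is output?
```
41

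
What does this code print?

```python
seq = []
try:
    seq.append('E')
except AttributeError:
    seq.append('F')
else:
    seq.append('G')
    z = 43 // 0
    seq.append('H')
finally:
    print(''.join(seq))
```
EG

Try succeeds, else appends 'G', ZeroDivisionError in else is uncaught, finally prints before exception propagates ('H' never appended)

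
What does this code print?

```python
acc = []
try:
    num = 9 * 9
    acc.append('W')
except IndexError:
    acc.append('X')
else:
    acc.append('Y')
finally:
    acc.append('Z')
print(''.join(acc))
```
WYZ

else runs before finally when no exception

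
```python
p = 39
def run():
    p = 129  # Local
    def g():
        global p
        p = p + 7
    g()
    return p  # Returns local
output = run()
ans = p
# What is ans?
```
46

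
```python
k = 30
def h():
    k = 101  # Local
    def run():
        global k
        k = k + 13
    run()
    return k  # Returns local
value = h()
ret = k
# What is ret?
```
43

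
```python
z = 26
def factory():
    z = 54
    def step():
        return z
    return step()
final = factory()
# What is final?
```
54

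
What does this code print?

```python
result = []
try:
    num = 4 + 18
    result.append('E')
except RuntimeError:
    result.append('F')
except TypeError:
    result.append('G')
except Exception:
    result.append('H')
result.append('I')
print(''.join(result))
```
EI

No exception, try block completes normally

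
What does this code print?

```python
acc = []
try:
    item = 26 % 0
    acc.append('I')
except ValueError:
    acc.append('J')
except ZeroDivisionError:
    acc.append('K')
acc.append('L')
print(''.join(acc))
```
KL

ZeroDivisionError is caught by its specific handler, not ValueError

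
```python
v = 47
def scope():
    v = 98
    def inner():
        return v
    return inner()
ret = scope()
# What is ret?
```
98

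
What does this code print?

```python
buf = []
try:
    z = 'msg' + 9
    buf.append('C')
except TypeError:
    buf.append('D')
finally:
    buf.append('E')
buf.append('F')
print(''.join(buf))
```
DEF

finally always runs, even after exception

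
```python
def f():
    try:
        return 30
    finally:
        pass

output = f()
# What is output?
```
30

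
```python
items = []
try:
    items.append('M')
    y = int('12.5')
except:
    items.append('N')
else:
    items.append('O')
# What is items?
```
['M', 'N']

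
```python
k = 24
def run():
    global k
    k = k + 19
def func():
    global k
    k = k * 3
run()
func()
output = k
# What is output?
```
129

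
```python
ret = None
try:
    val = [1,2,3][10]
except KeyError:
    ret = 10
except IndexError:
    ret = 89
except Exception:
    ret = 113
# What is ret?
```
89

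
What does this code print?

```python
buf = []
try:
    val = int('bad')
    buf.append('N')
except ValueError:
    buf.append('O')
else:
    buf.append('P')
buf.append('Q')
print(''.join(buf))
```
OQ

else block skipped when exception is caught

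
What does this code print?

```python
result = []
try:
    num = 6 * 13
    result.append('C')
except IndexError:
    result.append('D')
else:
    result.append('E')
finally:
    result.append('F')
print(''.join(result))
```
CEF

else runs before finally when no exception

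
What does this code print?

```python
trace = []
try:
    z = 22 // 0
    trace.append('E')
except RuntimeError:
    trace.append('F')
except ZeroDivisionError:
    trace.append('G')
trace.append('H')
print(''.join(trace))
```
GH

ZeroDivisionError is caught by its specific handler, not RuntimeError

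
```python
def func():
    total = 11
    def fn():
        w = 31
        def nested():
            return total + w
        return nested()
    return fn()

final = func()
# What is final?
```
42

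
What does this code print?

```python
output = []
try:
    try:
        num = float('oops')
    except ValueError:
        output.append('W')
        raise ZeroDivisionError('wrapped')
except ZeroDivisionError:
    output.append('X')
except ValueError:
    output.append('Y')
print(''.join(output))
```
WX

New ZeroDivisionError raised, caught by outer ZeroDivisionError handler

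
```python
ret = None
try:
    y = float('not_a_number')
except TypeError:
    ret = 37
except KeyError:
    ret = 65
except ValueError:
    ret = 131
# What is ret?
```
131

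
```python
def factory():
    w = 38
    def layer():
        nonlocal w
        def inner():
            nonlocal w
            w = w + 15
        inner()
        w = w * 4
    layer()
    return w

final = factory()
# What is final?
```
212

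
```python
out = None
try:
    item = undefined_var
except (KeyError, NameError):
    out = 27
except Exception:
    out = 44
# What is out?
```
27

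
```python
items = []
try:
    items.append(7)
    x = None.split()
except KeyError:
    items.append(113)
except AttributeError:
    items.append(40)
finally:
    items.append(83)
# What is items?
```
[7, 40, 83]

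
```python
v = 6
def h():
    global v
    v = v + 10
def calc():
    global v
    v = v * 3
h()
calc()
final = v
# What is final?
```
48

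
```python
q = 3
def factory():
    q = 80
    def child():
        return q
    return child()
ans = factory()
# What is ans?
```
80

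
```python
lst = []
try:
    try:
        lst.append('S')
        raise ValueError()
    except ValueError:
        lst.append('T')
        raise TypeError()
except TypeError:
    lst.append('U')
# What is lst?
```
['S', 'T', 'U']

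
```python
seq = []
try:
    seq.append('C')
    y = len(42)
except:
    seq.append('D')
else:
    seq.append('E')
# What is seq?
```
['C', 'D']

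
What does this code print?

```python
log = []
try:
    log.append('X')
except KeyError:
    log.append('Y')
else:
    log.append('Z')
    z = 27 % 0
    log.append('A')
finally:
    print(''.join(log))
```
XZ

Try succeeds, else appends 'Z', ZeroDivisionError in else is uncaught, finally prints before exception propagates ('A' never appended)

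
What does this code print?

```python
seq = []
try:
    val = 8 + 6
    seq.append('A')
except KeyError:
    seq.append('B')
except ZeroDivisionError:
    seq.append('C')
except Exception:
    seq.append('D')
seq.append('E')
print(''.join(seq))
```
AE

No exception, try block completes normally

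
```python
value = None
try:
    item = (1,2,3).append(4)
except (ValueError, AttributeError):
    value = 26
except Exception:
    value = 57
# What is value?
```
26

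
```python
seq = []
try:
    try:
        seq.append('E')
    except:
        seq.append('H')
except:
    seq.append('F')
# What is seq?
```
['E']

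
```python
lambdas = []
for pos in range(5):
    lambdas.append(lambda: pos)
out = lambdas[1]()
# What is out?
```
4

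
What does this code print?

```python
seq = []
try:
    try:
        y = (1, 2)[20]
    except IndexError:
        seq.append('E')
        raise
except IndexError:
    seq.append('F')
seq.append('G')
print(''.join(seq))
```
EFG

raise without argument re-raises current exception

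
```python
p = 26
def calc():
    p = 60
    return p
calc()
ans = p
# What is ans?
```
26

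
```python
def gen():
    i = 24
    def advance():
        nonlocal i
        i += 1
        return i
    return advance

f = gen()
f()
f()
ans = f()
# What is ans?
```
27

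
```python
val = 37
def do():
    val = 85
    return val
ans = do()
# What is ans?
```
85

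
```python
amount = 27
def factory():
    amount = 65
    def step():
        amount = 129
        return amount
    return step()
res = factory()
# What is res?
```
129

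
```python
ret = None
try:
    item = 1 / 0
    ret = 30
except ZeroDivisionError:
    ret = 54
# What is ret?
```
54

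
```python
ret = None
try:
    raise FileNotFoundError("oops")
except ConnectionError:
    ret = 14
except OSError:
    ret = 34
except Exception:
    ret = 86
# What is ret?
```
34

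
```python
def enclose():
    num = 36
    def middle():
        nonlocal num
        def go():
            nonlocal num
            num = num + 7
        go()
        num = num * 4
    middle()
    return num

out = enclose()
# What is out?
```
172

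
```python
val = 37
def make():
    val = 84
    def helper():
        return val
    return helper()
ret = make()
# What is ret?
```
84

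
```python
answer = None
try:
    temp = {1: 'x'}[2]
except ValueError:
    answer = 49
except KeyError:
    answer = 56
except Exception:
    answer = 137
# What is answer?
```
56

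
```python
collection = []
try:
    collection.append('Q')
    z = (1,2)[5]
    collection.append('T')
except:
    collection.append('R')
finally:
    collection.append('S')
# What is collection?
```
['Q', 'R', 'S']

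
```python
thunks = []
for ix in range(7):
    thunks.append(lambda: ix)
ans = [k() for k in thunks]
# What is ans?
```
[6, 6, 6, 6, 6, 6, 6]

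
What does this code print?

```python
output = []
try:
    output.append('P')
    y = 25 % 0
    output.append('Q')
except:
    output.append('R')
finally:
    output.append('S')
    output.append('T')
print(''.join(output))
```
PRST

Code before exception runs, then except, then all of finally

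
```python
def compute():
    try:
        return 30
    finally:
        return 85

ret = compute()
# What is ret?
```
85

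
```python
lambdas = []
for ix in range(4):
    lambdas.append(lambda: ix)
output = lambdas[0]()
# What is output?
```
3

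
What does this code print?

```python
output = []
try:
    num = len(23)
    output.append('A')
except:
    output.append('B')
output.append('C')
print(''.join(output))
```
BC

Exception raised in try, caught by bare except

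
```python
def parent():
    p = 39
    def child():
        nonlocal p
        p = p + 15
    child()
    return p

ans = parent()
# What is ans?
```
54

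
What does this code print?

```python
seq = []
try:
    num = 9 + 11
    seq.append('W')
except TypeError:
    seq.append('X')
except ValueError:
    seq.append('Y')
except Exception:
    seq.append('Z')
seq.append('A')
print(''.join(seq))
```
WA

No exception, try block completes normally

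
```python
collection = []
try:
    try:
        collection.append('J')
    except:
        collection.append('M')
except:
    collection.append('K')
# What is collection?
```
['J']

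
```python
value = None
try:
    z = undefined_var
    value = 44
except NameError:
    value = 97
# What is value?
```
97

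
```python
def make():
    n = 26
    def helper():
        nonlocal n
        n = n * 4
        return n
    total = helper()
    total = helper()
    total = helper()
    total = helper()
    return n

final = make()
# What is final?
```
6656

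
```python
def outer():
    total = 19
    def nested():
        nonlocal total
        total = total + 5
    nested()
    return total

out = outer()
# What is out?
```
24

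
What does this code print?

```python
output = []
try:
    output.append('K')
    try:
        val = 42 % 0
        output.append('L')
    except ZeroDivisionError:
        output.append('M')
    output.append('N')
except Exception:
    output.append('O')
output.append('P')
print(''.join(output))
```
KMNP

Inner exception caught by inner handler, outer continues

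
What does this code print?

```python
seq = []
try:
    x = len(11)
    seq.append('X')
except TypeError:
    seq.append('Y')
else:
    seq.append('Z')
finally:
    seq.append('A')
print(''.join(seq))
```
YA

Exception: except runs, else skipped, finally runs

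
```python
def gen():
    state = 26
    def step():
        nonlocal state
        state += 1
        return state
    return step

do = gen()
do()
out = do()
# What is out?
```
28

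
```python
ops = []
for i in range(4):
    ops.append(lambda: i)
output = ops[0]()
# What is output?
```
3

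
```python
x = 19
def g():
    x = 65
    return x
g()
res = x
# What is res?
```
19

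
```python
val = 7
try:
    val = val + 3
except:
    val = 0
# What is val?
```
10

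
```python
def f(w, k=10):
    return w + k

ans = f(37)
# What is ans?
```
47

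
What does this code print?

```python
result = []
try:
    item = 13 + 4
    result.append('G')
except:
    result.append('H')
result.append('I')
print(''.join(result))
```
GI

No exception, try block completes normally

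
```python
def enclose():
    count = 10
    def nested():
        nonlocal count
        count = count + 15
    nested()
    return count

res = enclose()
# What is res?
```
25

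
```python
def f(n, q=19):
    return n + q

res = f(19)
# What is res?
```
38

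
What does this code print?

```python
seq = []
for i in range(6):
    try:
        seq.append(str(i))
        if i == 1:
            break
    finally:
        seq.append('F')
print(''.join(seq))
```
0F1F

finally runs even when breaking out of loop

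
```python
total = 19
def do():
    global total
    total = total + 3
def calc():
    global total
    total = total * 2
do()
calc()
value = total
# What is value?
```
44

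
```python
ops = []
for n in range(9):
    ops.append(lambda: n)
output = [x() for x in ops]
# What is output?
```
[8, 8, 8, 8, 8, 8, 8, 8, 8]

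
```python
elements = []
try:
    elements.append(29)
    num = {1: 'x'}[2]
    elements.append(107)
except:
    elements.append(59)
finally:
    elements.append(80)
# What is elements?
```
[29, 59, 80]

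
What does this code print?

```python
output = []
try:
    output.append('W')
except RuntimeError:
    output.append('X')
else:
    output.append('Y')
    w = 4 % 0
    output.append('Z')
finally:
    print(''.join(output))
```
WY

Try succeeds, else appends 'Y', ZeroDivisionError in else is uncaught, finally prints before exception propagates ('Z' never appended)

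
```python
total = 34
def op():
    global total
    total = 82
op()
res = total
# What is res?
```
82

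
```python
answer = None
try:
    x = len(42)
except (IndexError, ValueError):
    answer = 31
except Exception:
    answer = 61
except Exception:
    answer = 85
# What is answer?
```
61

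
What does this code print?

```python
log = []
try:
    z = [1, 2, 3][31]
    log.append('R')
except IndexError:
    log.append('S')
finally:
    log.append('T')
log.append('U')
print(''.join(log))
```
STU

finally always runs, even after exception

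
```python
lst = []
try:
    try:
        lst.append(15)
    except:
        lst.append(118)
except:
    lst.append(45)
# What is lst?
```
[15]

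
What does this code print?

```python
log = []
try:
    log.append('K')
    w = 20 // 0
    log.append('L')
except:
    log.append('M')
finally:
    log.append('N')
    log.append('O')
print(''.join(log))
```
KMNO

Code before exception runs, then except, then all of finally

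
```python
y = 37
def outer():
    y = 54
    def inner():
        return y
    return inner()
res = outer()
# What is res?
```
54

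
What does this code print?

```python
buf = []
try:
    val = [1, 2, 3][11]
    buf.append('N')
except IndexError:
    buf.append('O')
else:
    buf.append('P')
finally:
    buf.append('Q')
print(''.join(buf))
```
OQ

Exception: except runs, else skipped, finally runs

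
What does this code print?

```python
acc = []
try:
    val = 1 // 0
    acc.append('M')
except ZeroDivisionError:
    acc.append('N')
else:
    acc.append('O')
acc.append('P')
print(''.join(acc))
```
NP

else block skipped when exception is caught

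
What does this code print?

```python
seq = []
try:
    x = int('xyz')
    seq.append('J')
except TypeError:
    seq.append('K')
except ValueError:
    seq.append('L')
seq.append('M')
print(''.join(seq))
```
LM

ValueError is caught by its specific handler, not TypeError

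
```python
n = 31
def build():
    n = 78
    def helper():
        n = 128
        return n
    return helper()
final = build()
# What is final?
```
128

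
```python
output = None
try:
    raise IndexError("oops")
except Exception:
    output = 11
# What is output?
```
11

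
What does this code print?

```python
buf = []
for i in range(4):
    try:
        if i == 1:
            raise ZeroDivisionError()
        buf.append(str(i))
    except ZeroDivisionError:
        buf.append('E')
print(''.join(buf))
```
0E23

Exception on i=1 caught, loop continues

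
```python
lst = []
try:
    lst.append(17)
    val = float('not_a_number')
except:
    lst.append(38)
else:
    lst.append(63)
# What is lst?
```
[17, 38]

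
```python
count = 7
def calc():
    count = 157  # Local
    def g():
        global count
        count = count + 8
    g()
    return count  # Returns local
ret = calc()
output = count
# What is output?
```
15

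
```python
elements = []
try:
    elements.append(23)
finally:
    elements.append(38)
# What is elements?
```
[23, 38]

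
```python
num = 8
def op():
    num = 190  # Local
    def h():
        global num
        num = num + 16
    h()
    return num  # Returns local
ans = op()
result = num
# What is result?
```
24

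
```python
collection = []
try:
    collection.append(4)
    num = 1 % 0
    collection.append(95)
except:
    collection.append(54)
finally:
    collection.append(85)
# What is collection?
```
[4, 54, 85]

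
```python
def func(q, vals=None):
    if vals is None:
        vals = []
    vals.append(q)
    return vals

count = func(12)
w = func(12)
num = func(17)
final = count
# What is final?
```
[12]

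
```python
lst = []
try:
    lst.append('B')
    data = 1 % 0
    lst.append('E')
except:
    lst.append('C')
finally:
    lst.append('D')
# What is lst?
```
['B', 'C', 'D']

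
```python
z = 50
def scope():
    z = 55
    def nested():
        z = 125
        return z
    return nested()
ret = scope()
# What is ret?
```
125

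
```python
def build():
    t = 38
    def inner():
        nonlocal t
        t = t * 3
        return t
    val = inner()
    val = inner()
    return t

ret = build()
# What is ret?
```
342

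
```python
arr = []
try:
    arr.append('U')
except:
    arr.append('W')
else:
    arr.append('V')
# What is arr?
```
['U', 'V']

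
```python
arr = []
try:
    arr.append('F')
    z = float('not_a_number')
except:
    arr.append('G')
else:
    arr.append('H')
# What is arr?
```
['F', 'G']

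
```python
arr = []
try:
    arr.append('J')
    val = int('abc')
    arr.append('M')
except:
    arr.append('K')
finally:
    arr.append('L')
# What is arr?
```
['J', 'K', 'L']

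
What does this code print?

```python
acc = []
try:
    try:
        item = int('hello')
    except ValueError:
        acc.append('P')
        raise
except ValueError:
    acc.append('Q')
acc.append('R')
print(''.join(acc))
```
PQR

raise without argument re-raises current exception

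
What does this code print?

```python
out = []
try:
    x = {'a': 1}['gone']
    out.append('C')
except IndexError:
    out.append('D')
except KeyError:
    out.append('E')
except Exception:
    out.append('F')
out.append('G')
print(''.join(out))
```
EG

KeyError matches before generic Exception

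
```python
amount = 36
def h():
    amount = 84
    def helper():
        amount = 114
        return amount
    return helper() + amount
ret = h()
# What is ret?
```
198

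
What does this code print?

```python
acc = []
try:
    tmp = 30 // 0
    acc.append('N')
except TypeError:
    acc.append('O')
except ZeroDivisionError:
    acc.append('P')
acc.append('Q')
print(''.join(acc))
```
PQ

ZeroDivisionError is caught by its specific handler, not TypeError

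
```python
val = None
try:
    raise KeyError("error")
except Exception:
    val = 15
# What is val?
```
15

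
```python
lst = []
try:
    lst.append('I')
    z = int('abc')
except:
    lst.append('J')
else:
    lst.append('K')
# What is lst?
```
['I', 'J']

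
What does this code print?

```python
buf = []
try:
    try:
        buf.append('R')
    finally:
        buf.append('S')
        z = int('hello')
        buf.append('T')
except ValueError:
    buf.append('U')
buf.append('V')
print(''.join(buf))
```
RSUV

Exception in inner finally caught by outer except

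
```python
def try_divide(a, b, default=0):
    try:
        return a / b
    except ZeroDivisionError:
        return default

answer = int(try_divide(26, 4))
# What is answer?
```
6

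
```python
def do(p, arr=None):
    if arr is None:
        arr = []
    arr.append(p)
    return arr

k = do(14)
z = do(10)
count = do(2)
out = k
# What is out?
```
[14]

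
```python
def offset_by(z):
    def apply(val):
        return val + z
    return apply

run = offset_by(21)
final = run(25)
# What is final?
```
46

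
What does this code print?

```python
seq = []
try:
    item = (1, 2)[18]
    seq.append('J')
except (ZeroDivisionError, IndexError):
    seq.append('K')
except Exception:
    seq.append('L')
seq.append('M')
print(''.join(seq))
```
KM

IndexError matches tuple containing it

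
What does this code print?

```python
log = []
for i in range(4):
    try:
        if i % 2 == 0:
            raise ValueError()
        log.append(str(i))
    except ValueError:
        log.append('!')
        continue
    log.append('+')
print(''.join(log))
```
!1+!3+

continue in except skips rest of loop body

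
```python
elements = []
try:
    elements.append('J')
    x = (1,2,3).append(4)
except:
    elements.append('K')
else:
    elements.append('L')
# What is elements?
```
['J', 'K']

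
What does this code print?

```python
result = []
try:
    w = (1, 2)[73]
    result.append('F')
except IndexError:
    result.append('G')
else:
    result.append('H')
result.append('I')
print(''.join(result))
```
GI

else block skipped when exception is caught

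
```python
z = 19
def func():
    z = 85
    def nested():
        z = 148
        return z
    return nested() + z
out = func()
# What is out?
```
233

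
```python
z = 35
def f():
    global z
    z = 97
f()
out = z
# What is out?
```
97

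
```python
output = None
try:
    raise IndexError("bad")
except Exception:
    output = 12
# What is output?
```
12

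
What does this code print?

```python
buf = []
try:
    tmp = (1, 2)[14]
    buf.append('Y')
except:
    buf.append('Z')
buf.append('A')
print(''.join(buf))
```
ZA

Exception raised in try, caught by bare except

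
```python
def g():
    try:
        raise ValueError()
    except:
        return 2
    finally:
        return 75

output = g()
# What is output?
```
75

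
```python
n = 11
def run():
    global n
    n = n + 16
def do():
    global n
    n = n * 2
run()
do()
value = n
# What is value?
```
54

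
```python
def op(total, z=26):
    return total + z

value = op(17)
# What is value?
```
43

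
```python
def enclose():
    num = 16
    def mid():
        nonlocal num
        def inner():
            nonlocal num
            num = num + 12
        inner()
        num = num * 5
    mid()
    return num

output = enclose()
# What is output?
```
140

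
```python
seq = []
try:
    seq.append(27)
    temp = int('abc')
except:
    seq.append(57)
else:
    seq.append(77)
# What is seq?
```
[27, 57]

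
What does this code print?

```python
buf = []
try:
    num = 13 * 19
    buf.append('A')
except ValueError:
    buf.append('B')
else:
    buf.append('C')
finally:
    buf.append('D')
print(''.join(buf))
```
ACD

else runs before finally when no exception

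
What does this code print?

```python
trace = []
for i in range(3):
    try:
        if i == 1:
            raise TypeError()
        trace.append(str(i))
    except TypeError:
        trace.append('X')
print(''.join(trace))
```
0X2

Exception on i=1 caught, loop continues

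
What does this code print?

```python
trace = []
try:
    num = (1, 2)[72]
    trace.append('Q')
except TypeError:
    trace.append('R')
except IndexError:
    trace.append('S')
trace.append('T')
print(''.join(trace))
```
ST

IndexError is caught by its specific handler, not TypeError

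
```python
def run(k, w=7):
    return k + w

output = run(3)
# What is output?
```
10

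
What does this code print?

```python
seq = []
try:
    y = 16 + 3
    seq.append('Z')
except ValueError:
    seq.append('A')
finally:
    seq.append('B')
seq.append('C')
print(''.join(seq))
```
ZBC

finally runs after normal execution too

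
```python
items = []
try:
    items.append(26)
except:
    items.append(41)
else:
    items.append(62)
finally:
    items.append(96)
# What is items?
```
[26, 62, 96]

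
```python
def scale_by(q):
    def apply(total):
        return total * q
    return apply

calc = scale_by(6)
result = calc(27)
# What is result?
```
162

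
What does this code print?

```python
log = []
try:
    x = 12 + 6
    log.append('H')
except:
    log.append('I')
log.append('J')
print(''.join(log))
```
HJ

No exception, try block completes normally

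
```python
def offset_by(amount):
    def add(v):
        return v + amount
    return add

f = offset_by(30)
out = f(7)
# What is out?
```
37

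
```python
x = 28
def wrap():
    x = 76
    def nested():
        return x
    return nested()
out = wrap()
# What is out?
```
76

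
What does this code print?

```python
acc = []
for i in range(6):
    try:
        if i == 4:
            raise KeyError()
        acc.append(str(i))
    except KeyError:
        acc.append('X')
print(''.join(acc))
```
0123X5

Exception on i=4 caught, loop continues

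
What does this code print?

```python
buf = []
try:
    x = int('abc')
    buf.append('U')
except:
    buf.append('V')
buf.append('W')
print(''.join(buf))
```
VW

Exception raised in try, caught by bare except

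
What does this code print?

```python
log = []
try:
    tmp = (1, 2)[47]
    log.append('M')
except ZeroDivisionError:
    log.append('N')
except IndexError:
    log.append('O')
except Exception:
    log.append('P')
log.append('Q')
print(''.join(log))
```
OQ

IndexError matches before generic Exception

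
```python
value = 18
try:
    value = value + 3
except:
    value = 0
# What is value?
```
21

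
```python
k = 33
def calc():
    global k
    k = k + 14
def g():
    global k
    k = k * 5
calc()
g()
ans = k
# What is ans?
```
235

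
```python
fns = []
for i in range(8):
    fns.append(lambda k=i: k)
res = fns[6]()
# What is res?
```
6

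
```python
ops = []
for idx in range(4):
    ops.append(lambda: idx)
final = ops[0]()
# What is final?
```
3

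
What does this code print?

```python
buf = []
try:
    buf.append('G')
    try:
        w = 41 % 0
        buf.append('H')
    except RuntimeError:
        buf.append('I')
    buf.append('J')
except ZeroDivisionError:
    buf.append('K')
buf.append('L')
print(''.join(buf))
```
GKL

Inner handler doesn't match, propagates to outer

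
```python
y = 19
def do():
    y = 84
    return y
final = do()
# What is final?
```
84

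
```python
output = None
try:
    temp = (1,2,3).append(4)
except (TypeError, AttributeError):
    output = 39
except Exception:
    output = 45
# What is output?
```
39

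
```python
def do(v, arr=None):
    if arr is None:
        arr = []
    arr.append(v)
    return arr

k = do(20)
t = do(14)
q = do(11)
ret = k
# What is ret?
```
[20]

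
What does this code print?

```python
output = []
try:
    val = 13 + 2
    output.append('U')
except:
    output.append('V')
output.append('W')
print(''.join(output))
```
UW

No exception, try block completes normally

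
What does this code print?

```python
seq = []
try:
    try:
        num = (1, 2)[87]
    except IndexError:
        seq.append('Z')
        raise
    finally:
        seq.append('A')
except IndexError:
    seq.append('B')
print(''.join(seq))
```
ZAB

finally runs before re-raised exception propagates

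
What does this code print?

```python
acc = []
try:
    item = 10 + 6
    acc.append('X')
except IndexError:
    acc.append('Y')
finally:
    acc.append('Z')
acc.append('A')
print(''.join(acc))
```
XZA

finally runs after normal execution too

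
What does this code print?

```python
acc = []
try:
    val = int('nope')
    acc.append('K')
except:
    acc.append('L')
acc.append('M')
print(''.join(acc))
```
LM

Exception raised in try, caught by bare except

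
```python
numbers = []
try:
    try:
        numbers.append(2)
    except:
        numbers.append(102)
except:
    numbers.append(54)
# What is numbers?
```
[2]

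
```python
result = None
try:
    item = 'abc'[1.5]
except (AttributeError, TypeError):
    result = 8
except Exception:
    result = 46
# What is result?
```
8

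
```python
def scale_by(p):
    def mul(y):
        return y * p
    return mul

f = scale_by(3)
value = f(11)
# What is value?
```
33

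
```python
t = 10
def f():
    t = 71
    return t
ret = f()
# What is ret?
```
71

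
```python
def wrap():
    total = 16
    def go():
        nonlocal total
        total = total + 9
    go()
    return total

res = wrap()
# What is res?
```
25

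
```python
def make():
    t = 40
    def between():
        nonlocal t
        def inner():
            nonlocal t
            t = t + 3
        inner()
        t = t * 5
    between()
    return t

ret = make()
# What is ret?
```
215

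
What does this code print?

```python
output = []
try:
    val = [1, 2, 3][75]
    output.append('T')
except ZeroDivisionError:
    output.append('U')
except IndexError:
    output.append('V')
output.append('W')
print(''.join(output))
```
VW

IndexError is caught by its specific handler, not ZeroDivisionError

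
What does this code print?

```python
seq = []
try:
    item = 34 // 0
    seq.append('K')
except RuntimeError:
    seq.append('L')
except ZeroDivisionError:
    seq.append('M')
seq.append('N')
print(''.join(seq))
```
MN

ZeroDivisionError is caught by its specific handler, not RuntimeError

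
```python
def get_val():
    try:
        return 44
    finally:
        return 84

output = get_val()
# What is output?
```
84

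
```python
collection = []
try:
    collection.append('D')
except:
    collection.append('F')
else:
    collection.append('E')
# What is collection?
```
['D', 'E']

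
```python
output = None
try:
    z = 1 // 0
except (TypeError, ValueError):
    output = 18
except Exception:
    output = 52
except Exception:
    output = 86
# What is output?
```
52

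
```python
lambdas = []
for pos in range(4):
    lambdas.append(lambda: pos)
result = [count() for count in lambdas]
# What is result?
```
[3, 3, 3, 3]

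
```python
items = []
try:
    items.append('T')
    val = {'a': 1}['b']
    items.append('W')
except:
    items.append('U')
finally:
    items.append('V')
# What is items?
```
['T', 'U', 'V']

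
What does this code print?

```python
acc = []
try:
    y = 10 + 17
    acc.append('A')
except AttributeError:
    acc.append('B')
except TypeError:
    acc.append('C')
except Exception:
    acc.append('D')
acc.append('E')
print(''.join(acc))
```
AE

No exception, try block completes normally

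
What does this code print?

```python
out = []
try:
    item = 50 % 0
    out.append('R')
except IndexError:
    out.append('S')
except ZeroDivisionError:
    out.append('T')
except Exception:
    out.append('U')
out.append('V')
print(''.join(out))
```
TV

ZeroDivisionError matches before generic Exception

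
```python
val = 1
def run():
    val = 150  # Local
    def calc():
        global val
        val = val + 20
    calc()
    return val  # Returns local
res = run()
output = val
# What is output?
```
21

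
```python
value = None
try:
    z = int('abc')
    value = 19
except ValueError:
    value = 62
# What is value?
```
62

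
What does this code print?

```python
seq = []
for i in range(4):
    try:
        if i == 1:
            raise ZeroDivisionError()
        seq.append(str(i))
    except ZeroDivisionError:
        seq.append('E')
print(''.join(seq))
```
0E23

Exception on i=1 caught, loop continues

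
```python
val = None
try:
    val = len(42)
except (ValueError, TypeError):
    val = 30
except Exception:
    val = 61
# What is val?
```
30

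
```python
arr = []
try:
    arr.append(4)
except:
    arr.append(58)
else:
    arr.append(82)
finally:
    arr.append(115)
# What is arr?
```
[4, 82, 115]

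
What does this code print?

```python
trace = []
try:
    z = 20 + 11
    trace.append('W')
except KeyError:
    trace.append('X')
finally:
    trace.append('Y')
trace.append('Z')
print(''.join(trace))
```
WYZ

finally runs after normal execution too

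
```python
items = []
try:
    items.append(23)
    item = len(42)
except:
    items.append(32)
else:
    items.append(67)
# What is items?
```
[23, 32]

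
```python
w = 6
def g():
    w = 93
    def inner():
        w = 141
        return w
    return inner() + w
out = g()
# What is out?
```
234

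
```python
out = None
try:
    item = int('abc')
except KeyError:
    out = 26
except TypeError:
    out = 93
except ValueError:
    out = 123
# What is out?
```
123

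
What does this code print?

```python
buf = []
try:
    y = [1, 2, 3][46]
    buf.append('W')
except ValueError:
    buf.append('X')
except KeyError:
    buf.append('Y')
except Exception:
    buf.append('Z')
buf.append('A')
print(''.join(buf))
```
ZA

IndexError not specifically caught, falls to Exception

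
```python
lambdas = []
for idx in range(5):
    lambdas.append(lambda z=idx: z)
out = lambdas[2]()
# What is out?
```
2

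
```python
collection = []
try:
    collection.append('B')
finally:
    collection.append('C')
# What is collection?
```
['B', 'C']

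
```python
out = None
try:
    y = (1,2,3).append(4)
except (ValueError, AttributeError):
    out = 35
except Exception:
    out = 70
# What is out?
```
35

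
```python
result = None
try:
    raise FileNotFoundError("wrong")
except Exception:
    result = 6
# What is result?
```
6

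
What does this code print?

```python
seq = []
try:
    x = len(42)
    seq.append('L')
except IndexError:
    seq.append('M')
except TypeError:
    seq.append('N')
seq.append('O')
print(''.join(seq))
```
NO

TypeError is caught by its specific handler, not IndexError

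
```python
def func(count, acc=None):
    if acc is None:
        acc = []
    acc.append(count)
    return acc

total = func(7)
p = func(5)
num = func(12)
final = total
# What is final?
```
[7]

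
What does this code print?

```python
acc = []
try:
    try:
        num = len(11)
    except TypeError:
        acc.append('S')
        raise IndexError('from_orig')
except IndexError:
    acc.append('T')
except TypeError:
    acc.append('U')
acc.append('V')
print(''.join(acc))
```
STV

IndexError raised and caught, original TypeError not re-raised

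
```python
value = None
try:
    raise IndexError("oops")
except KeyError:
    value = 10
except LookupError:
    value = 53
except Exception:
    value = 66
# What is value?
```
53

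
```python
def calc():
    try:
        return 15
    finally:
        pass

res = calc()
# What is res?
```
15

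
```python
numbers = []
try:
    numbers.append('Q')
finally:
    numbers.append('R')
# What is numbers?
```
['Q', 'R']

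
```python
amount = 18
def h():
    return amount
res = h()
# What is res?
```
18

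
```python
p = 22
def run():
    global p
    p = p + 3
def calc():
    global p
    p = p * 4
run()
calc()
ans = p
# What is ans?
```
100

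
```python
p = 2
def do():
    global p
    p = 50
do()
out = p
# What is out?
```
50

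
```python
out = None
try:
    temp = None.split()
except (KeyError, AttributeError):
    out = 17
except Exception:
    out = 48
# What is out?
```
17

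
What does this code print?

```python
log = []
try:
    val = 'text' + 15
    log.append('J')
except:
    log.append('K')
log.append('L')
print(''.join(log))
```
KL

Exception raised in try, caught by bare except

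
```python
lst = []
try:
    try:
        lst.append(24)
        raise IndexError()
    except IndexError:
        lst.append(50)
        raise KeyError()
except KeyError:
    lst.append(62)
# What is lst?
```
[24, 50, 62]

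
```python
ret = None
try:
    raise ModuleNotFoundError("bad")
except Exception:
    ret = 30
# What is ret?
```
30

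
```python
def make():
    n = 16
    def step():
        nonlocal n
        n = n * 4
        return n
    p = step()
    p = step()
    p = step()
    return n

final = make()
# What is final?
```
1024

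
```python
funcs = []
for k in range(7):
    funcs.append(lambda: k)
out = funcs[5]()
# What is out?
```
6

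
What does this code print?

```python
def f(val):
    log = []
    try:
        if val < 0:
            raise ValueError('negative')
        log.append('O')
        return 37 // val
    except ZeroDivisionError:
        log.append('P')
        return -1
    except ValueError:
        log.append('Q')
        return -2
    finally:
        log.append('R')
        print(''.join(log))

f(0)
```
OPR

val=0 causes ZeroDivisionError, caught, finally prints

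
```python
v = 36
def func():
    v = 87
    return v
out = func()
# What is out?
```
87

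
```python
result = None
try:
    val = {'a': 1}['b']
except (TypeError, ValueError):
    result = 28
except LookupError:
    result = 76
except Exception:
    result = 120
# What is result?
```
76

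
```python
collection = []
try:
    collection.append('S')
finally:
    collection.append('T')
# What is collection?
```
['S', 'T']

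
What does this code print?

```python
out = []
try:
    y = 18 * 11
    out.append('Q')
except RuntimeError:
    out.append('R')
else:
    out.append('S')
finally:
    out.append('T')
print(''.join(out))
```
QST

else runs before finally when no exception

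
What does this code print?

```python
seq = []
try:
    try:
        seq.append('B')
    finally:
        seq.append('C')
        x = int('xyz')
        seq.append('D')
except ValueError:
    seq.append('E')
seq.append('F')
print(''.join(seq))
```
BCEF

Exception in inner finally caught by outer except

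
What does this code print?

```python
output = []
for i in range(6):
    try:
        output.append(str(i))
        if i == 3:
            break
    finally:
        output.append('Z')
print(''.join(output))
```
0Z1Z2Z3Z

finally runs even when breaking out of loop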